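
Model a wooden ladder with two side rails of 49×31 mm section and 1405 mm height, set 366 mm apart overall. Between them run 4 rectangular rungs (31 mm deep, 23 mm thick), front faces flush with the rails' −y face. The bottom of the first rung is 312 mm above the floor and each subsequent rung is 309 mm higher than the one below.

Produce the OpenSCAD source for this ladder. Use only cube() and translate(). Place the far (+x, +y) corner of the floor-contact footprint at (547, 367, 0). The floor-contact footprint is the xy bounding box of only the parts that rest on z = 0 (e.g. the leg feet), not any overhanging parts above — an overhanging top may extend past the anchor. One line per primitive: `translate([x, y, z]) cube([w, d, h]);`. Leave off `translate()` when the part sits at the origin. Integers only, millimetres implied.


translate([181, 336, 0]) cube([49, 31, 1405]);
translate([498, 336, 0]) cube([49, 31, 1405]);
translate([230, 336, 312]) cube([268, 31, 23]);
translate([230, 336, 621]) cube([268, 31, 23]);
translate([230, 336, 930]) cube([268, 31, 23]);
translate([230, 336, 1239]) cube([268, 31, 23]);


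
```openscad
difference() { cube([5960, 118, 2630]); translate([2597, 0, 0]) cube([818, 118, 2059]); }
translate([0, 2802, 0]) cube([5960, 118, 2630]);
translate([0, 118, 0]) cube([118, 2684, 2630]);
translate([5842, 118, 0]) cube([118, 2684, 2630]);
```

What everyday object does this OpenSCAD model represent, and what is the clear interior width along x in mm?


A single room. The interior width is 5724 mm.

Four walls enclosing a rectangle with a door in the front wall — a room. Outside width 5960 minus two 118 mm walls gives 5724 mm.


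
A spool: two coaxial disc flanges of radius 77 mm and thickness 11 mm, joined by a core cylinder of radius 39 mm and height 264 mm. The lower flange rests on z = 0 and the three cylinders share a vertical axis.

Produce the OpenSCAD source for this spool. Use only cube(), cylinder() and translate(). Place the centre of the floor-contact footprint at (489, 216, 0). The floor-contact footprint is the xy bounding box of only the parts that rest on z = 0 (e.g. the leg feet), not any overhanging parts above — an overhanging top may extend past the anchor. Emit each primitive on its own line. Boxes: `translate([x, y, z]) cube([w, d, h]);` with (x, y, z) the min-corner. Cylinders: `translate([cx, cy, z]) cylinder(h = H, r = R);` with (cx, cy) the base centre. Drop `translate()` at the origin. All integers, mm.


translate([489, 216, 0]) cylinder(h = 11, r = 77);
translate([489, 216, 11]) cylinder(h = 264, r = 39);
translate([489, 216, 275]) cylinder(h = 11, r = 77);


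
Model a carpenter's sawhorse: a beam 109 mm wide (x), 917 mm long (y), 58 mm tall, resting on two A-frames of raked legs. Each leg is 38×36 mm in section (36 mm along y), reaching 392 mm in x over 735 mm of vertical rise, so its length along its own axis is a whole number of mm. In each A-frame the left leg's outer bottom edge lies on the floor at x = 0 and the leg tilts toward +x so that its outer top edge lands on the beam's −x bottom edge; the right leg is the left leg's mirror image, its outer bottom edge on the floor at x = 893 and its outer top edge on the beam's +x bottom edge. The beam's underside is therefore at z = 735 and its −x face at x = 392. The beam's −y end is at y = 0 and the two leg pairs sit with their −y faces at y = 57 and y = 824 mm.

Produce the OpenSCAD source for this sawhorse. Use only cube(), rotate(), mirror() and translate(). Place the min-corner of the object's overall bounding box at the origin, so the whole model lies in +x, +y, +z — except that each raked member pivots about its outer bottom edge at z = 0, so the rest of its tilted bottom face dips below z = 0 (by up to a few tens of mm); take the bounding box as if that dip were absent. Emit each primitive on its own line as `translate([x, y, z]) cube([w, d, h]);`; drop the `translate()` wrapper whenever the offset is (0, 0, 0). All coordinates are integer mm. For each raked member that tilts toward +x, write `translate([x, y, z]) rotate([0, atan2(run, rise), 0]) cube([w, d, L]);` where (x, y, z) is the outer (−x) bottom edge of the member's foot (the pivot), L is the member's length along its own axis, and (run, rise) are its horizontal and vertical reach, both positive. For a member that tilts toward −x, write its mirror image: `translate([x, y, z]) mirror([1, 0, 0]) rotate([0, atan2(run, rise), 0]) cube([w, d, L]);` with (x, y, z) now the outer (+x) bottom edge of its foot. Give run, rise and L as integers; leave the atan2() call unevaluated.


translate([392, 0, 735]) cube([109, 917, 58]);
translate([0, 57, 0]) rotate([0, atan2(392, 735), 0]) cube([38, 36, 833]);
translate([893, 57, 0]) mirror([1, 0, 0]) rotate([0, atan2(392, 735), 0]) cube([38, 36, 833]);
translate([0, 824, 0]) rotate([0, atan2(392, 735), 0]) cube([38, 36, 833]);
translate([893, 824, 0]) mirror([1, 0, 0]) rotate([0, atan2(392, 735), 0]) cube([38, 36, 833]);


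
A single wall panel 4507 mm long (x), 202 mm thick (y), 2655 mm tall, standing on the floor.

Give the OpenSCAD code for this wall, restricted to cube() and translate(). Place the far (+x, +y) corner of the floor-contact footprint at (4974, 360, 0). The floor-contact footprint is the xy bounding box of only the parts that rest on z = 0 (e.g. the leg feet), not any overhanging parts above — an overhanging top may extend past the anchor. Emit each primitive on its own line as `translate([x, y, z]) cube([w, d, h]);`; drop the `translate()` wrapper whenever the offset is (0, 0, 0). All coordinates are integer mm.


translate([467, 158, 0]) cube([4507, 202, 2655]);


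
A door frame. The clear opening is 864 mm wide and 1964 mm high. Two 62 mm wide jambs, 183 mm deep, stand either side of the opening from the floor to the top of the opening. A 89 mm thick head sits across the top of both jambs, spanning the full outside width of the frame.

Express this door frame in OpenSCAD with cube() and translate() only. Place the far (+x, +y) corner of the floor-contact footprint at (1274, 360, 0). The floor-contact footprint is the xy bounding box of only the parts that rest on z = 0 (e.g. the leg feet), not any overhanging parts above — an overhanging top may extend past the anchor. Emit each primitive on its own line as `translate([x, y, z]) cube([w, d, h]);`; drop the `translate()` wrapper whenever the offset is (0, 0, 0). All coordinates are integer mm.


translate([286, 177, 0]) cube([62, 183, 1964]);
translate([1212, 177, 0]) cube([62, 183, 1964]);
translate([286, 177, 1964]) cube([988, 183, 89]);


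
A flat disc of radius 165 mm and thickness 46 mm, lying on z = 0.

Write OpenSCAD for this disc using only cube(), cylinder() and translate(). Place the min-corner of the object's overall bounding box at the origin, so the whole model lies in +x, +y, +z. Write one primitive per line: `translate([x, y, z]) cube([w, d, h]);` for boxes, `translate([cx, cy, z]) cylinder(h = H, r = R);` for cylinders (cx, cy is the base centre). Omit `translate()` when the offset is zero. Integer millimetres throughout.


translate([165, 165, 0]) cylinder(h = 46, r = 165);


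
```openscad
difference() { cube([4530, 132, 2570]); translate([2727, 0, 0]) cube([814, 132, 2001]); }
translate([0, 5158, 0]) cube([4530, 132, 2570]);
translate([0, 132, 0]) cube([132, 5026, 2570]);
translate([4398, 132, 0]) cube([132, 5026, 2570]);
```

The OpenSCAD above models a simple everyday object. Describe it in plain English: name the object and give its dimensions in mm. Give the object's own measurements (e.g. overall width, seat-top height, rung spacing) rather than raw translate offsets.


A single room: four walls, each 2570 mm tall and 132 mm thick, enclosing an outside footprint 4530×5290 mm (x × y), no floor or roof. The front and back walls (−y and +y sides) run the full x-width; the side walls fit between their inner faces. A door opening 814 mm wide and 2001 mm tall is cut through the front wall from the floor up, its −x edge 2727 mm from the wall's −x end.


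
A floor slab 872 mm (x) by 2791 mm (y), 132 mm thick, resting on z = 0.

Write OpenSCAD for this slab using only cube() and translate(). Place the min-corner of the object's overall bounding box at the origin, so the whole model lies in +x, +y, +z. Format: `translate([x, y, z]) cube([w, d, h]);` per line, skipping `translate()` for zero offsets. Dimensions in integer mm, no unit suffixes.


cube([872, 2791, 132]);


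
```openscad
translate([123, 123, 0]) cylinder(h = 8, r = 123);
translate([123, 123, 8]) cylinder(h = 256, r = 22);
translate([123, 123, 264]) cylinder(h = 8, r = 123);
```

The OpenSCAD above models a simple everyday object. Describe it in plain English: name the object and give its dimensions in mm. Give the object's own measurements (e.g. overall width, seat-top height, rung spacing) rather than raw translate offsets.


A spool: two coaxial disc flanges of radius 123 mm and thickness 8 mm, joined by a core cylinder of radius 22 mm and height 256 mm. The lower flange rests on z = 0 and the three cylinders share a vertical axis.


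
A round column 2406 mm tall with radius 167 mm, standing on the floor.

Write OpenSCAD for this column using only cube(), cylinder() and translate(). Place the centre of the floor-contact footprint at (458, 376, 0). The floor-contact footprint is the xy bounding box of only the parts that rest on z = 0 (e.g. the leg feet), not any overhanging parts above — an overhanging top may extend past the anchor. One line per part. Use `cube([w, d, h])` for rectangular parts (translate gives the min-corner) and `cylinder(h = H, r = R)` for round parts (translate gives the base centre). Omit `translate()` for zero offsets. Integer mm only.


translate([458, 376, 0]) cylinder(h = 2406, r = 167);


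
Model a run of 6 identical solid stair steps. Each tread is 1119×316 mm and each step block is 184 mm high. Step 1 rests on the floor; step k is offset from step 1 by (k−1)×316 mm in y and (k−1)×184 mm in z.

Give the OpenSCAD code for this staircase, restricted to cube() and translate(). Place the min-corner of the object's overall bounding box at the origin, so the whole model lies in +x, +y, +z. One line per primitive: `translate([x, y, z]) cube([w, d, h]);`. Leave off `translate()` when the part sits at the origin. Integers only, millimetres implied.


cube([1119, 316, 184]);
translate([0, 316, 184]) cube([1119, 316, 184]);
translate([0, 632, 368]) cube([1119, 316, 184]);
translate([0, 948, 552]) cube([1119, 316, 184]);
translate([0, 1264, 736]) cube([1119, 316, 184]);
translate([0, 1580, 920]) cube([1119, 316, 184]);


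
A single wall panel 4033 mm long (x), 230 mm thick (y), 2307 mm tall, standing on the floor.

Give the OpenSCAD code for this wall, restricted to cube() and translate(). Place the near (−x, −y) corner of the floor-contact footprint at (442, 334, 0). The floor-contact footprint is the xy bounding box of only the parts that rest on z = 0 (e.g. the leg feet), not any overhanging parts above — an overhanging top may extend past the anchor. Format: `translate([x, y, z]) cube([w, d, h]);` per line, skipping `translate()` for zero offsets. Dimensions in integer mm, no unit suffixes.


translate([442, 334, 0]) cube([4033, 230, 2307]);


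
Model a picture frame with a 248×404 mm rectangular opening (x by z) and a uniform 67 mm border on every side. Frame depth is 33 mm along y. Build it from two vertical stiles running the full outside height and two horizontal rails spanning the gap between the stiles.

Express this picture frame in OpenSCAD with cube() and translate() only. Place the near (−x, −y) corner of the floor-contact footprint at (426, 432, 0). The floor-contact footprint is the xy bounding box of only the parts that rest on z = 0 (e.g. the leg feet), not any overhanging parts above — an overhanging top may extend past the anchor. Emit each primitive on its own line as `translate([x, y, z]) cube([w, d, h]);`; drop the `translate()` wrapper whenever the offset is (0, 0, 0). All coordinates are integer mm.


translate([426, 432, 0]) cube([67, 33, 538]);
translate([741, 432, 0]) cube([67, 33, 538]);
translate([493, 432, 0]) cube([248, 33, 67]);
translate([493, 432, 471]) cube([248, 33, 67]);


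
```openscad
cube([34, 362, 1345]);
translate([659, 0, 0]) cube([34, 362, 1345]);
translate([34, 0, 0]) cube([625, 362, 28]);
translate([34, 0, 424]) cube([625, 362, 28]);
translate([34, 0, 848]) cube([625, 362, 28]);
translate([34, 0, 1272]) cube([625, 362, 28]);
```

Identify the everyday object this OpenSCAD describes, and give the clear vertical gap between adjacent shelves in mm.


A bookshelf. The clear shelf gap is 396 mm.

Two tall side panels with 4 horizontal boards between them — a bookshelf. The first two shelf undersides are at z = 0 and z = 424; with shelf thickness 28, the clear gap is 424 − 0 − 28 = 396 mm.


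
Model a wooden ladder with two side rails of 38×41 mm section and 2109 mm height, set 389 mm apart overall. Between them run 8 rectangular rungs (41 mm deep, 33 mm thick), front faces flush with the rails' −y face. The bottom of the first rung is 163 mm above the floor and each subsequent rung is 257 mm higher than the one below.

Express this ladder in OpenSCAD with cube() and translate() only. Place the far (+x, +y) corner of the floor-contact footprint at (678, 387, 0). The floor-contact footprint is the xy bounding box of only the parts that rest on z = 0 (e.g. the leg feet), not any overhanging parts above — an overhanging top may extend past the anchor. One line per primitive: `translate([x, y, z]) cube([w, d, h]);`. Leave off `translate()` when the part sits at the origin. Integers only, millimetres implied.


// rung span = 389 - 2*38 = 313
// rung[k] z = 163 + k*257
translate([289, 346, 0]) cube([38, 41, 2109]);
translate([640, 346, 0]) cube([38, 41, 2109]);
translate([327, 346, 163]) cube([313, 41, 33]);
translate([327, 346, 420]) cube([313, 41, 33]);
translate([327, 346, 677]) cube([313, 41, 33]);
translate([327, 346, 934]) cube([313, 41, 33]);
translate([327, 346, 1191]) cube([313, 41, 33]);
translate([327, 346, 1448]) cube([313, 41, 33]);
translate([327, 346, 1705]) cube([313, 41, 33]);
translate([327, 346, 1962]) cube([313, 41, 33]);


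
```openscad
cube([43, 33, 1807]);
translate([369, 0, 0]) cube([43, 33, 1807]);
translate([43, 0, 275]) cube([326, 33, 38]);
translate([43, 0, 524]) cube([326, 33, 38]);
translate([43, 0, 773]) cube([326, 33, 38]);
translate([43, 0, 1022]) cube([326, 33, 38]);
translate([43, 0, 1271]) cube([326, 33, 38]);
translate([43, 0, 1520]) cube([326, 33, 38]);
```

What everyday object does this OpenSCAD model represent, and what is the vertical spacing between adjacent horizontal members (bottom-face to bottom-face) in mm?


A ladder. The rung spacing is 249 mm.

Two tall 43×33 posts with 6 short bars between them — a ladder. Adjacent rungs sit at z = 275 and z = 524, so the spacing is 524 − 275 = 249 mm.


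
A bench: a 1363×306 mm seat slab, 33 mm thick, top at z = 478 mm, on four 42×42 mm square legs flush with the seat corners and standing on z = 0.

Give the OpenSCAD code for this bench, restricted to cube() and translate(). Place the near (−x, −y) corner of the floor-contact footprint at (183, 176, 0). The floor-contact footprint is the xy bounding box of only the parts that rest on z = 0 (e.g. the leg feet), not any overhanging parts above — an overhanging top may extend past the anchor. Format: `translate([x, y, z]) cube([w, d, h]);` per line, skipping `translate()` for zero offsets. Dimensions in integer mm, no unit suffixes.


translate([183, 176, 445]) cube([1363, 306, 33]);
translate([183, 176, 0]) cube([42, 42, 445]);
translate([183, 440, 0]) cube([42, 42, 445]);
translate([1504, 176, 0]) cube([42, 42, 445]);
translate([1504, 440, 0]) cube([42, 42, 445]);


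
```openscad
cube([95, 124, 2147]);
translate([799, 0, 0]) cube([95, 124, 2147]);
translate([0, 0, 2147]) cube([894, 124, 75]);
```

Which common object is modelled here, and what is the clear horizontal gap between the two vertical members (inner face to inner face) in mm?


A door frame. The clear opening width is 704 mm.

Two 2147 mm tall posts with a header on top — a door frame. The left jamb is 95 mm wide at x = 0; the right jamb starts at x = 799. The clear opening is 799 − 95 = 704 mm.


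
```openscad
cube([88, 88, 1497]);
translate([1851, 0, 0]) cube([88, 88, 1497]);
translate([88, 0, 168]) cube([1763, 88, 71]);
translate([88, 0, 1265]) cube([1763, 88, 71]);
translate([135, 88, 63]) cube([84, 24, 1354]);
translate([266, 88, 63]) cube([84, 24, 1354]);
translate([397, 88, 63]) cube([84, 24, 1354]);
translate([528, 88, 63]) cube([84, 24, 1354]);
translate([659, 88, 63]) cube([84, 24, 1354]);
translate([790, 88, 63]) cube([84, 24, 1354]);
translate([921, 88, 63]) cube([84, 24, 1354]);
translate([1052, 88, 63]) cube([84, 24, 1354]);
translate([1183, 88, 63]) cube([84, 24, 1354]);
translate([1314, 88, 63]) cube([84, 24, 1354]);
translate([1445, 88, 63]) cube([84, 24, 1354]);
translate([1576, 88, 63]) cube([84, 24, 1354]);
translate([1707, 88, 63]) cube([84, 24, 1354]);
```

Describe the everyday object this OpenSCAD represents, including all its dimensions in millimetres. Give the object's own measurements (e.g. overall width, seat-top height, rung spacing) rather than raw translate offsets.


A fence section. Two 88×88 mm posts, 1497 mm tall, stand on the floor with a clear span of 1763 mm between their inner faces. Two horizontal rails of 88×71 mm section span the gap between the posts with their undersides at z = 168 mm and z = 1265 mm, flush with the posts' −y face. 13 pickets, each 84 mm wide, 24 mm thick and 1354 mm tall, are fixed to the +y face of the rails with their bottoms at z = 63 mm, spaced across the span with a 47 mm gap after the −x post and between neighbouring pickets, with 60 mm left before the +x post.


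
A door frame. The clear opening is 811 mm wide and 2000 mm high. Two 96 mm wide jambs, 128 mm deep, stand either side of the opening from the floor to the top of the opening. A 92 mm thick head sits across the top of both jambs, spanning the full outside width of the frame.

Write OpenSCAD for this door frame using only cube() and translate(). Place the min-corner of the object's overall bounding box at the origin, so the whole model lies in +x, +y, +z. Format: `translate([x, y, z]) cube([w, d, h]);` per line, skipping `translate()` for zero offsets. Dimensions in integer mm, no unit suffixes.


cube([96, 128, 2000]);
translate([907, 0, 0]) cube([96, 128, 2000]);
translate([0, 0, 2000]) cube([1003, 128, 92]);


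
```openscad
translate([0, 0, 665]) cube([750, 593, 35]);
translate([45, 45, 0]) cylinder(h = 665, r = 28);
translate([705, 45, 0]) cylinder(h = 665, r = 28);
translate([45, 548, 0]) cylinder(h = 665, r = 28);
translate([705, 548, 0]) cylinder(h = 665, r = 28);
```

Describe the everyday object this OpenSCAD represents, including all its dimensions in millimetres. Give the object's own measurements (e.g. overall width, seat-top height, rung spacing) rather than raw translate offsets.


A rectangular dining table. The top is 750×593×35 mm with its upper surface at z = 700 mm. It stands on four round legs of 56 mm diameter, each leg's bounding box inset 17 mm from the nearest pair of top edges, running from the floor to the underside of the top.


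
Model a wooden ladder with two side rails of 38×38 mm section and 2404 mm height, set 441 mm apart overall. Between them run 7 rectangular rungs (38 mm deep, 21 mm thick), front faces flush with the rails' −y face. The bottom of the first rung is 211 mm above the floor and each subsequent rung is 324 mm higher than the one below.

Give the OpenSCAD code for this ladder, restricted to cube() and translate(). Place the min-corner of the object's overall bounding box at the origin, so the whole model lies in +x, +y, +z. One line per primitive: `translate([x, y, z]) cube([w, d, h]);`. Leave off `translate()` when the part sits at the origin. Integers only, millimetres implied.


cube([38, 38, 2404]);
translate([403, 0, 0]) cube([38, 38, 2404]);
translate([38, 0, 211]) cube([365, 38, 21]);
translate([38, 0, 535]) cube([365, 38, 21]);
translate([38, 0, 859]) cube([365, 38, 21]);
translate([38, 0, 1183]) cube([365, 38, 21]);
translate([38, 0, 1507]) cube([365, 38, 21]);
translate([38, 0, 1831]) cube([365, 38, 21]);
translate([38, 0, 2155]) cube([365, 38, 21]);


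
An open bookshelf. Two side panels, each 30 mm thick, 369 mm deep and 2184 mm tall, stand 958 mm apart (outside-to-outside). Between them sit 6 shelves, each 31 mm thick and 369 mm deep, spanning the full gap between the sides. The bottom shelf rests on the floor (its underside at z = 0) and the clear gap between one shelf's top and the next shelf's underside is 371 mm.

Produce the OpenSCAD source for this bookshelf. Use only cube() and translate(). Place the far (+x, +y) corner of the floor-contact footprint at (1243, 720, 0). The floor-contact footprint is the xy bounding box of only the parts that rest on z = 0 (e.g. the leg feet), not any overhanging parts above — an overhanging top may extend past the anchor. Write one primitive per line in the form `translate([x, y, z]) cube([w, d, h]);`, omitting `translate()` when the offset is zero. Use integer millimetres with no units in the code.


translate([285, 351, 0]) cube([30, 369, 2184]);
translate([1213, 351, 0]) cube([30, 369, 2184]);
translate([315, 351, 0]) cube([898, 369, 31]);
translate([315, 351, 402]) cube([898, 369, 31]);
translate([315, 351, 804]) cube([898, 369, 31]);
translate([315, 351, 1206]) cube([898, 369, 31]);
translate([315, 351, 1608]) cube([898, 369, 31]);
translate([315, 351, 2010]) cube([898, 369, 31]);


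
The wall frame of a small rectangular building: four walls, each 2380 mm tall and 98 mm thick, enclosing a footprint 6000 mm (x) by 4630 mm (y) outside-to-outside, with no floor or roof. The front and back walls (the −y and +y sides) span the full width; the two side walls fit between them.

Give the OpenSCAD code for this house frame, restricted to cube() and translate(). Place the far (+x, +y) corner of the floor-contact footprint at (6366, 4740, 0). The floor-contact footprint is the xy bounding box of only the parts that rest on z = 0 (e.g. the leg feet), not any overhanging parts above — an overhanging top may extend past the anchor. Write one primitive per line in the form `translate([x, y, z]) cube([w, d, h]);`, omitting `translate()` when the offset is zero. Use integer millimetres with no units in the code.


translate([366, 110, 0]) cube([6000, 98, 2380]);
translate([366, 4642, 0]) cube([6000, 98, 2380]);
translate([366, 208, 0]) cube([98, 4434, 2380]);
translate([6268, 208, 0]) cube([98, 4434, 2380]);


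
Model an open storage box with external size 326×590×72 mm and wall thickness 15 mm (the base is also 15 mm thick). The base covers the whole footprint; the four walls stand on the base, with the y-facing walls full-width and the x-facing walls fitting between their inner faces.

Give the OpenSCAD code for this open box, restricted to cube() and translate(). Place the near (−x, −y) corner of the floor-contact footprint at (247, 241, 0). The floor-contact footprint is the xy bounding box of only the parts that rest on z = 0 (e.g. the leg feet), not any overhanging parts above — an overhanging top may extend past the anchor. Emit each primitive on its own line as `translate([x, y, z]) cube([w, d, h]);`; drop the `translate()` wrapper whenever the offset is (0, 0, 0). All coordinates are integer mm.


translate([247, 241, 0]) cube([326, 590, 15]);
translate([247, 241, 15]) cube([326, 15, 57]);
translate([247, 816, 15]) cube([326, 15, 57]);
translate([247, 256, 15]) cube([15, 560, 57]);
translate([558, 256, 15]) cube([15, 560, 57]);


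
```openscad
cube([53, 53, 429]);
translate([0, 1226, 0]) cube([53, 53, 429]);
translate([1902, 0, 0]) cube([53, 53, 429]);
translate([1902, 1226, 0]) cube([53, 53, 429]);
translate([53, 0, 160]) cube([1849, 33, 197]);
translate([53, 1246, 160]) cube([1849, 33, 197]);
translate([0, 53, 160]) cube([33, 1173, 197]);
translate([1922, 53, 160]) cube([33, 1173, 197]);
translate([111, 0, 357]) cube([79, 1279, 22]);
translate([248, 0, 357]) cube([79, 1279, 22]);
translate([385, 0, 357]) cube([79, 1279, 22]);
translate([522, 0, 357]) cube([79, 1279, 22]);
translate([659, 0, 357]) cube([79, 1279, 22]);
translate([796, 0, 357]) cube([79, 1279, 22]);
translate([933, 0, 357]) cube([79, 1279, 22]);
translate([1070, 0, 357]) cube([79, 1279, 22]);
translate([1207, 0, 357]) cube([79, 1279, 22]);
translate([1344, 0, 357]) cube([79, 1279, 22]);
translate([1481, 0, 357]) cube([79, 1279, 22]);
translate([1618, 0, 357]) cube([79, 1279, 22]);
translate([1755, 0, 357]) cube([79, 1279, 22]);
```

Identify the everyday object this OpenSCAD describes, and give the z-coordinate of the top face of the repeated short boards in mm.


A bed frame. The slat-top height is 379 mm.

Four posts, four rails, and a row of slats — a bed frame. Slats sit on the rails at z = 160 + 197 = 357; with slat thickness 22, the top is 379 mm.


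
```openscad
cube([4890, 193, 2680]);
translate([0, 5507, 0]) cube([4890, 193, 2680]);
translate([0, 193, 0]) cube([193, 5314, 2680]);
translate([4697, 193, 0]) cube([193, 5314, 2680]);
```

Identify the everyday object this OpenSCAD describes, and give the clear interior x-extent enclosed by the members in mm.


A house (or room) frame. The interior width is 4504 mm.

Four 2680 mm walls enclosing a rectangle with no floor or roof — a room or house frame. Outside width is 4890 mm and wall thickness is 193 mm, so the interior width is 4890 − 2 × 193 = 4504 mm.


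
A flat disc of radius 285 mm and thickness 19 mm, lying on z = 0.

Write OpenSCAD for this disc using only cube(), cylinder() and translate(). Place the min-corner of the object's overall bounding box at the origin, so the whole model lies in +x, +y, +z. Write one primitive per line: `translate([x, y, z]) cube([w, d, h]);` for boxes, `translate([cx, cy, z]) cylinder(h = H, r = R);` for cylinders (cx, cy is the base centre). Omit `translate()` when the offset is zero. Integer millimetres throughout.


translate([285, 285, 0]) cylinder(h = 19, r = 285);


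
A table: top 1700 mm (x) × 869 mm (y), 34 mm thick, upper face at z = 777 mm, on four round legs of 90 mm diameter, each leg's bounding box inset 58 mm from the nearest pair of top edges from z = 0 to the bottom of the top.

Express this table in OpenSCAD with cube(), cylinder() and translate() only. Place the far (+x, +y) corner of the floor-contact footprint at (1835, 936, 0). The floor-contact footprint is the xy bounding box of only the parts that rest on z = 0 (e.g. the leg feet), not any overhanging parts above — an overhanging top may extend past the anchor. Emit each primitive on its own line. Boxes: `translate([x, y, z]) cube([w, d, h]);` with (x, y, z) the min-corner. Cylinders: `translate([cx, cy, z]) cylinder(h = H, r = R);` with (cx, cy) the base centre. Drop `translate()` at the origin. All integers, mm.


translate([193, 125, 743]) cube([1700, 869, 34]);
translate([296, 228, 0]) cylinder(h = 743, r = 45);
translate([1790, 228, 0]) cylinder(h = 743, r = 45);
translate([296, 891, 0]) cylinder(h = 743, r = 45);
translate([1790, 891, 0]) cylinder(h = 743, r = 45);


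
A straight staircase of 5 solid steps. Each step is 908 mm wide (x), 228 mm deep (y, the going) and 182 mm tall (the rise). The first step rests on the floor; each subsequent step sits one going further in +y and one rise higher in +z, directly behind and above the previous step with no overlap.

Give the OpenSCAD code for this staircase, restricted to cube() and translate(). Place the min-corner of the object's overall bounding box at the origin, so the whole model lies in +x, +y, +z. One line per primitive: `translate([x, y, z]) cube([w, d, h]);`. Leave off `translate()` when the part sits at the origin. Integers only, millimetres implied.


cube([908, 228, 182]);
translate([0, 228, 182]) cube([908, 228, 182]);
translate([0, 456, 364]) cube([908, 228, 182]);
translate([0, 684, 546]) cube([908, 228, 182]);
translate([0, 912, 728]) cube([908, 228, 182]);


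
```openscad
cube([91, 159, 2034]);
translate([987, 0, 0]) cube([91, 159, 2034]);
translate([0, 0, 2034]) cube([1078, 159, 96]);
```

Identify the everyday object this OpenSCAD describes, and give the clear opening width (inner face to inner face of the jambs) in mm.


A door frame. The clear opening width is 896 mm.

Two 2034 mm tall posts with a header on top — a door frame. The left jamb is 91 mm wide at x = 0; the right jamb starts at x = 987. The clear opening is 987 − 91 = 896 mm.


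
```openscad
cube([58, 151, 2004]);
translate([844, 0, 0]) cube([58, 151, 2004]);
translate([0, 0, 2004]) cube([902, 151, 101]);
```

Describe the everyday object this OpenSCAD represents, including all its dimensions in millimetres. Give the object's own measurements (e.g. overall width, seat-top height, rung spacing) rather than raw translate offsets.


A door frame. The clear opening is 786 mm wide and 2004 mm high. Two 58 mm wide jambs, 151 mm deep, stand either side of the opening from the floor to the top of the opening. A 101 mm thick head sits across the top of both jambs, spanning the full outside width of the frame.


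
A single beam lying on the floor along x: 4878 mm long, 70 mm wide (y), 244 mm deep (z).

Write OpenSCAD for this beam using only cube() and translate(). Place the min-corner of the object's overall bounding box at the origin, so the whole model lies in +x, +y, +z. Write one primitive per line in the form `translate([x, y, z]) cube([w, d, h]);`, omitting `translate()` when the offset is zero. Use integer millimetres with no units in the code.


cube([4878, 70, 244]);


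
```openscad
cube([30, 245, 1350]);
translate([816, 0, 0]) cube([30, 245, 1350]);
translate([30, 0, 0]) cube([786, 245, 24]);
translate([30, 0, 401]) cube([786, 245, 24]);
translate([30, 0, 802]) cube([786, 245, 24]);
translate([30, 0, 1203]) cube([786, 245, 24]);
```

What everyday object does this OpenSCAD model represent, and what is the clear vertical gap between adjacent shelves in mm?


A bookshelf. The clear shelf gap is 377 mm.

Two tall side panels with 4 horizontal boards between them — a bookshelf. The first two shelf undersides are at z = 0 and z = 401; with shelf thickness 24, the clear gap is 401 − 0 − 24 = 377 mm.


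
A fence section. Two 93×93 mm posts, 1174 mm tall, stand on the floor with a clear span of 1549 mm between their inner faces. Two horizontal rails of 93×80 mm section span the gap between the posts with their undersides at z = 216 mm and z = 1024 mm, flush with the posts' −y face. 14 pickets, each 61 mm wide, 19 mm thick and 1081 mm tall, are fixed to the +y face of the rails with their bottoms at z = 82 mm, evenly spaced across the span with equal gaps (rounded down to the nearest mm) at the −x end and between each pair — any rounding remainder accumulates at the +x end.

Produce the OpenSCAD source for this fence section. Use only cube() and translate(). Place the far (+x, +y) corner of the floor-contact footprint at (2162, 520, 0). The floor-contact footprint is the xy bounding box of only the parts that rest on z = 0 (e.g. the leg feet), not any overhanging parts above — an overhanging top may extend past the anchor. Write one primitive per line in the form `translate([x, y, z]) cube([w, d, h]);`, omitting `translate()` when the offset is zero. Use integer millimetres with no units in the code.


translate([427, 427, 0]) cube([93, 93, 1174]);
translate([2069, 427, 0]) cube([93, 93, 1174]);
translate([520, 427, 216]) cube([1549, 93, 80]);
translate([520, 427, 1024]) cube([1549, 93, 80]);
translate([566, 520, 82]) cube([61, 19, 1081]);
translate([673, 520, 82]) cube([61, 19, 1081]);
translate([780, 520, 82]) cube([61, 19, 1081]);
translate([887, 520, 82]) cube([61, 19, 1081]);
translate([994, 520, 82]) cube([61, 19, 1081]);
translate([1101, 520, 82]) cube([61, 19, 1081]);
translate([1208, 520, 82]) cube([61, 19, 1081]);
translate([1315, 520, 82]) cube([61, 19, 1081]);
translate([1422, 520, 82]) cube([61, 19, 1081]);
translate([1529, 520, 82]) cube([61, 19, 1081]);
translate([1636, 520, 82]) cube([61, 19, 1081]);
translate([1743, 520, 82]) cube([61, 19, 1081]);
translate([1850, 520, 82]) cube([61, 19, 1081]);
translate([1957, 520, 82]) cube([61, 19, 1081]);


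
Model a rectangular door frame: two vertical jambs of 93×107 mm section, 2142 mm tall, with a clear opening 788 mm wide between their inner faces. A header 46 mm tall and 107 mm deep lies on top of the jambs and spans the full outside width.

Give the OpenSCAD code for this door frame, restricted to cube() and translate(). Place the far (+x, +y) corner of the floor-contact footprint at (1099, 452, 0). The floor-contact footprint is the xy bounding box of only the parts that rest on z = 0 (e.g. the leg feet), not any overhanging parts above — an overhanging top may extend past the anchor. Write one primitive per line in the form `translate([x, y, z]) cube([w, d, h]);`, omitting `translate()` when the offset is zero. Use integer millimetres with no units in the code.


translate([125, 345, 0]) cube([93, 107, 2142]);
translate([1006, 345, 0]) cube([93, 107, 2142]);
translate([125, 345, 2142]) cube([974, 107, 46]);


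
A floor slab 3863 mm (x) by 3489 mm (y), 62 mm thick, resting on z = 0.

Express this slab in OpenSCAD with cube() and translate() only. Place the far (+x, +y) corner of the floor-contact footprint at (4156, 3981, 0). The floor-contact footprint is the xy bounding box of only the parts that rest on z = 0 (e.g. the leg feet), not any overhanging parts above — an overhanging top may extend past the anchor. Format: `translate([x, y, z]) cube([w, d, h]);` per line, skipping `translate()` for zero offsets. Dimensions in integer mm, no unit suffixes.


translate([293, 492, 0]) cube([3863, 3489, 62]);


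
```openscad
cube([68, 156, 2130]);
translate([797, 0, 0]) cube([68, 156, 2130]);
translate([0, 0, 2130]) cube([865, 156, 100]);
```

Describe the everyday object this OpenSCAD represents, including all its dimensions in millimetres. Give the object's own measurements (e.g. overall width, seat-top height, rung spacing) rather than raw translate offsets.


A door frame. The clear opening is 729 mm wide and 2130 mm high. Two 68 mm wide jambs, 156 mm deep, stand either side of the opening from the floor to the top of the opening. A 100 mm thick head sits across the top of both jambs, spanning the full outside width of the frame.


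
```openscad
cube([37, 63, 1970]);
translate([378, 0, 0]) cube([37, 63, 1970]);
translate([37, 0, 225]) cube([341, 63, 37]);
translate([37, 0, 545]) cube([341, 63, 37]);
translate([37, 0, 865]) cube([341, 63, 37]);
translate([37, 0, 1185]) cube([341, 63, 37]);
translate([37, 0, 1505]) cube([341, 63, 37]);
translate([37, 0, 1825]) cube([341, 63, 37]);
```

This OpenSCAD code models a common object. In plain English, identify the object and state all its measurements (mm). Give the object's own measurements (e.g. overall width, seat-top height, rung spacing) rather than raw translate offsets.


A straight ladder. Two 37×63 mm vertical rails, 1970 mm tall, stand 415 mm apart (outside-to-outside) with their front faces coplanar on the −y side. 6 rungs, each 63 mm deep and 37 mm tall, span between the inner faces of the rails, front faces flush with the rails. The lowest rung's underside is at z = 225 mm and rungs are spaced 320 mm apart (underside to underside).


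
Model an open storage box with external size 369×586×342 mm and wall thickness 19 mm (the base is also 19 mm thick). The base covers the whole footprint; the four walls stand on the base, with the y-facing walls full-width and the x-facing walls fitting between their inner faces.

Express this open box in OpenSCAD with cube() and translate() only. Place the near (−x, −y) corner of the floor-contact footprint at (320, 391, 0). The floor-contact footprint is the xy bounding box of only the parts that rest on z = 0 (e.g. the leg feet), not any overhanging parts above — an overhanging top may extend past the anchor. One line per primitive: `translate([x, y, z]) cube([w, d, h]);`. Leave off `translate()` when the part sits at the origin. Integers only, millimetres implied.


translate([320, 391, 0]) cube([369, 586, 19]);
translate([320, 391, 19]) cube([369, 19, 323]);
translate([320, 958, 19]) cube([369, 19, 323]);
translate([320, 410, 19]) cube([19, 548, 323]);
translate([670, 410, 19]) cube([19, 548, 323]);


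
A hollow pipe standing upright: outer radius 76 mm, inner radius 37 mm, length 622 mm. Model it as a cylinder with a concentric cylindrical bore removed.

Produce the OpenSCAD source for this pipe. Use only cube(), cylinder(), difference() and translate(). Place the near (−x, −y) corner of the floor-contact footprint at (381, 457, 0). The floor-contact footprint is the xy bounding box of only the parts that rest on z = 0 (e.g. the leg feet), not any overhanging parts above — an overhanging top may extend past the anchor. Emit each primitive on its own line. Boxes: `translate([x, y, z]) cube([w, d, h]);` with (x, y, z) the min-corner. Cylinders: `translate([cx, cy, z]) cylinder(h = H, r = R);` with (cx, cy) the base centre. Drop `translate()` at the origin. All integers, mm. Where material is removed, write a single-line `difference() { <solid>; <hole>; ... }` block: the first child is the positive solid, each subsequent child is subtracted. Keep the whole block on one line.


difference() { translate([457, 533, 0]) cylinder(h = 622, r = 76); translate([457, 533, 0]) cylinder(h = 622, r = 37); }


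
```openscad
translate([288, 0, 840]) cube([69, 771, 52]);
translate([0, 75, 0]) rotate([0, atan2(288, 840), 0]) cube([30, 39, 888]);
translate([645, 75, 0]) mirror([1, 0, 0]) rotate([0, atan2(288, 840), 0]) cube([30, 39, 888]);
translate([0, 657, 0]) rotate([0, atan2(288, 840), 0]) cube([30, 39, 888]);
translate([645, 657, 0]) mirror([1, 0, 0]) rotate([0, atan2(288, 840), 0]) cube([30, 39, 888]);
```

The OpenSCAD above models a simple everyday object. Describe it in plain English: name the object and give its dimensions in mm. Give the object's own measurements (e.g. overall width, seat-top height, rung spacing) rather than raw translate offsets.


A sawhorse. A 69×771×52 mm beam (x, y, z) sits on two A-frame leg pairs. Each pair is two raked legs of 30×39 mm section (39 mm along y) splaying symmetrically in x. Each leg rises 840 mm vertically over 288 mm of horizontal reach and is 888 mm long along its own axis. Every leg's outer bottom edge rests on the floor and its outer top edge meets a bottom edge of the beam — the left legs (tilting toward +x) meet the beam's −x bottom edge, the right legs (their mirror images, tilting toward −x) meet its +x bottom edge — so the leg tops tuck under the beam, the beam's underside is 840 mm above the floor, and the feet are 645 mm apart outside-to-outside with the beam centred between them. The two leg pairs are set in 75 mm from either end of the beam.


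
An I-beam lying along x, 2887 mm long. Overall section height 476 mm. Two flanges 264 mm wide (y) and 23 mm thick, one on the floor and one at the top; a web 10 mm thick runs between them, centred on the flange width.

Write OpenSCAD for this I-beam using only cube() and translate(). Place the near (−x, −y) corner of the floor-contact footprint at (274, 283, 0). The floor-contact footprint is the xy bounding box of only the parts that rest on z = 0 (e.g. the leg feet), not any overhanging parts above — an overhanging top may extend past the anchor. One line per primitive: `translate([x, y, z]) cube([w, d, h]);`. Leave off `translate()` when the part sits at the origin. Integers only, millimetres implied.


translate([274, 283, 0]) cube([2887, 264, 23]);
translate([274, 410, 23]) cube([2887, 10, 430]);
translate([274, 283, 453]) cube([2887, 264, 23]);


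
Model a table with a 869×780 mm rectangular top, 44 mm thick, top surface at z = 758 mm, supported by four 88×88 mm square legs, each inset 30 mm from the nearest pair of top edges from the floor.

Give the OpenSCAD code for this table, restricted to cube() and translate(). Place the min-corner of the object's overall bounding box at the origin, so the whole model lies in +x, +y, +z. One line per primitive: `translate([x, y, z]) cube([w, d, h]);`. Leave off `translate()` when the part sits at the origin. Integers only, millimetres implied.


translate([0, 0, 714]) cube([869, 780, 44]);
translate([30, 30, 0]) cube([88, 88, 714]);
translate([751, 30, 0]) cube([88, 88, 714]);
translate([30, 662, 0]) cube([88, 88, 714]);
translate([751, 662, 0]) cube([88, 88, 714]);
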